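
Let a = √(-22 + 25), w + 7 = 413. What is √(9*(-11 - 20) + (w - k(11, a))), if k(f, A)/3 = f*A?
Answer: √(127 - 33*√3) ≈ 8.3572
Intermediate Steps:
w = 406 (w = -7 + 413 = 406)
a = √3 ≈ 1.7320
k(f, A) = 3*A*f (k(f, A) = 3*(f*A) = 3*(A*f) = 3*A*f)
√(9*(-11 - 20) + (w - k(11, a))) = √(9*(-11 - 20) + (406 - 3*√3*11)) = √(9*(-31) + (406 - 33*√3)) = √(-279 + (406 - 33*√3)) = √(127 - 33*√3)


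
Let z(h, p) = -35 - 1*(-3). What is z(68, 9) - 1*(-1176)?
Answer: 1144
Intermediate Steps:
z(h, p) = -32 (z(h, p) = -35 + 3 = -32)
z(68, 9) - 1*(-1176) = -32 - 1*(-1176) = -32 + 1176 = 1144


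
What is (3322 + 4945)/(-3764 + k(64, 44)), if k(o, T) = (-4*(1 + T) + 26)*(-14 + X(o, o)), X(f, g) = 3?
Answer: -8267/2070 ≈ -3.9937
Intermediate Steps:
k(o, T) = -242 + 44*T (k(o, T) = (-4*(1 + T) + 26)*(-14 + 3) = ((-4 - 4*T) + 26)*(-11) = (22 - 4*T)*(-11) = -242 + 44*T)
(3322 + 4945)/(-3764 + k(64, 44)) = (3322 + 4945)/(-3764 + (-242 + 44*44)) = 8267/(-3764 + (-242 + 1936)) = 8267/(-3764 + 1694) = 8267/(-2070) = 8267*(-1/2070) = -8267/2070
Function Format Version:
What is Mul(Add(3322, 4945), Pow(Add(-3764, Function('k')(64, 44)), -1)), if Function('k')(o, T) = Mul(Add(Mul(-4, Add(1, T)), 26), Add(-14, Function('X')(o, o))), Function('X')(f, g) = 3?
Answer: Rational(-8267, 2070) ≈ -3.9937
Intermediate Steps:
Function('k')(o, T) = Add(-242, Mul(44, T)) (Function('k')(o, T) = Mul(Add(Mul(-4, Add(1, T)), 26), Add(-14, 3)) = Mul(Add(Add(-4, Mul(-4, T)), 26), -11) = Mul(Add(22, Mul(-4, T)), -11) = Add(-242, Mul(44, T)))
Mul(Add(3322, 4945), Pow(Add(-3764, Function('k')(64, 44)), -1)) = Mul(Add(3322, 4945), Pow(Add(-3764, Add(-242, Mul(44, 44))), -1)) = Mul(8267, Pow(Add(-3764, Add(-242, 1936)), -1)) = Mul(8267, Pow(Add(-3764, 1694), -1)) = Mul(8267, Pow(-2070, -1)) = Mul(8267, Rational(-1, 2070)) = Rational(-8267, 2070)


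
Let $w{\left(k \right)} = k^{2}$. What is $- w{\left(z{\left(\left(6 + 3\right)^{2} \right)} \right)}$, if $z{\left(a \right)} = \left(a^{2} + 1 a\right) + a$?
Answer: $-45198729$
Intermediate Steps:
$z{\left(a \right)} = a^{2} + 2 a$ ($z{\left(a \right)} = \left(a^{2} + a\right) + a = \left(a + a^{2}\right) + a = a^{2} + 2 a$)
$- w{\left(z{\left(\left(6 + 3\right)^{2} \right)} \right)} = - \left(\left(6 + 3\right)^{2} \left(2 + \left(6 + 3\right)^{2}\right)\right)^{2} = - \left(9^{2} \left(2 + 9^{2}\right)\right)^{2} = - \left(81 \left(2 + 81\right)\right)^{2} = - \left(81 \cdot 83\right)^{2} = - 6723^{2} = \left(-1\right) 45198729 = -45198729$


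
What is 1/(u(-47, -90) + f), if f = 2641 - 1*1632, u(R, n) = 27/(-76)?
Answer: 76/76657 ≈ 0.00099143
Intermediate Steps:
u(R, n) = -27/76 (u(R, n) = 27*(-1/76) = -27/76)
f = 1009 (f = 2641 - 1632 = 1009)
1/(u(-47, -90) + f) = 1/(-27/76 + 1009) = 1/(76657/76) = 76/76657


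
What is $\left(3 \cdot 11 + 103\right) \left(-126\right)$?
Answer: $-17136$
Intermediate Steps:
$\left(3 \cdot 11 + 103\right) \left(-126\right) = \left(33 + 103\right) \left(-126\right) = 136 \left(-126\right) = -17136$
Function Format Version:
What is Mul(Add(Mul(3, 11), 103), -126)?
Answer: -17136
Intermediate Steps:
Mul(Add(Mul(3, 11), 103), -126) = Mul(Add(33, 103), -126) = Mul(136, -126) = -17136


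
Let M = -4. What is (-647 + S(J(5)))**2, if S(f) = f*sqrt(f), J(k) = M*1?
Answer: 418545 + 10352*I ≈ 4.1855e+5 + 10352.0*I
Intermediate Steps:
J(k) = -4 (J(k) = -4*1 = -4)
S(f) = f**(3/2)
(-647 + S(J(5)))**2 = (-647 + (-4)**(3/2))**2 = (-647 - 8*I)**2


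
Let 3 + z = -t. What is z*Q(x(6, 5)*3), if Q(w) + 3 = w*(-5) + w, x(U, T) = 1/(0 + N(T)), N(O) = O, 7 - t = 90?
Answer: -432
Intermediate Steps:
t = -83 (t = 7 - 1*90 = 7 - 90 = -83)
x(U, T) = 1/T (x(U, T) = 1/(0 + T) = 1/T)
Q(w) = -3 - 4*w (Q(w) = -3 + (w*(-5) + w) = -3 + (-5*w + w) = -3 - 4*w)
z = 80 (z = -3 - 1*(-83) = -3 + 83 = 80)
z*Q(x(6, 5)*3) = 80*(-3 - 4*3/5) = 80*(-3 - 4*⅗) = 80*(-3 - 12/5) = 80*(-27/5) = -432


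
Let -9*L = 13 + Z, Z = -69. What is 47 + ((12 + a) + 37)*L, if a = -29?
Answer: 1543/9 ≈ 171.44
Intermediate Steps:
L = 56/9 (L = -(13 - 69)/9 = -1/9*(-56) = 56/9 ≈ 6.2222)
47 + ((12 + a) + 37)*L = 47 + ((12 - 29) + 37)*(56/9) = 47 + (-17 + 37)*(56/9) = 47 + 20*(56/9) = 47 + 1120/9 = 1543/9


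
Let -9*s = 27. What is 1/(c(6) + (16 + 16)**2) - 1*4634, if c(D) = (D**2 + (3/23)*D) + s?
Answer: -112740563/24329 ≈ -4634.0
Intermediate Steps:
s = -3 (s = -1/9*27 = -3)
c(D) = -3 + D**2 + 3*D/23 (c(D) = (D**2 + (3/23)*D) - 3 = (D**2 + (3*(1/23))*D) - 3 = (D**2 + 3*D/23) - 3 = -3 + D**2 + 3*D/23)
1/(c(6) + (16 + 16)**2) - 1*4634 = 1/((-3 + 6**2 + (3/23)*6) + (16 + 16)**2) - 1*4634 = 1/((-3 + 36 + 18/23) + 32**2) - 4634 = 1/(777/23 + 1024) - 4634 = 1/(24329/23) - 4634 = 23/24329 - 4634 = -112740563/24329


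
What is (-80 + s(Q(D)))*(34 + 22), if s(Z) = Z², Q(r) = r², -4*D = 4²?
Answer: 9856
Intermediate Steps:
D = -4 (D = -¼*4² = -¼*16 = -4)
(-80 + s(Q(D)))*(34 + 22) = (-80 + ((-4)²)²)*(34 + 22) = (-80 + 16²)*56 = (-80 + 256)*56 = 176*56 = 9856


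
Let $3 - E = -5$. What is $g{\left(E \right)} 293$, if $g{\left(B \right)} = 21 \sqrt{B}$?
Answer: $12306 \sqrt{2} \approx 17403.0$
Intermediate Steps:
$E = 8$ ($E = 3 - -5 = 3 + 5 = 8$)
$g{\left(E \right)} 293 = 21 \sqrt{8} \cdot 293 = 21 \cdot 2 \sqrt{2} \cdot 293 = 42 \sqrt{2} \cdot 293 = 12306 \sqrt{2}$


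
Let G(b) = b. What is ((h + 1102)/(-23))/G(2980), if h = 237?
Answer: -1339/68540 ≈ -0.019536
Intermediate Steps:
((h + 1102)/(-23))/G(2980) = ((237 + 1102)/(-23))/2980 = (1339*(-1/23))*(1/2980) = -1339/23*1/2980 = -1339/68540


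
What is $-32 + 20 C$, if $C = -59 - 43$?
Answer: $-2072$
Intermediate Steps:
$C = -102$
$-32 + 20 C = -32 + 20 \left(-102\right) = -32 - 2040 = -2072$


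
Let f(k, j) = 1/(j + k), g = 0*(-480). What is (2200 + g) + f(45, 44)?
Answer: 195801/89 ≈ 2200.0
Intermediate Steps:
g = 0
(2200 + g) + f(45, 44) = (2200 + 0) + 1/(44 + 45) = 2200 + 1/89 = 195801/89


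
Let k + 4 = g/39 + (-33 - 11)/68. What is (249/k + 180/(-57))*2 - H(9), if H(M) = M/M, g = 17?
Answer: -3330697/26524 ≈ -125.57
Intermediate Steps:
k = -2792/663 (k = -4 + (17/39 + (-33 - 11)/68) = -4 + (17*(1/39) - 44*1/68) = -4 + (17/39 - 11/17) = -4 - 140/663 = -2792/663 ≈ -4.2112)
H(M) = 1
(249/k + 180/(-57))*2 - H(9) = (249/(-2792/663) + 180/(-57))*2 - 1*1 = (249*(-663/2792) + 180*(-1/57))*2 - 1 = (-165087/2792 - 60/19)*2 - 1 = -3304173/53048*2 - 1 = -3304173/26524 - 1 = -3330697/26524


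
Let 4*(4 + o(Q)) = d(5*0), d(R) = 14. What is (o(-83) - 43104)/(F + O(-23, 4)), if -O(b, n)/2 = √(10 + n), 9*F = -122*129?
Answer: 678378621/27520012 - 775881*√14/27520012 ≈ 24.545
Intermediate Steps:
o(Q) = -½ (o(Q) = -4 + (¼)*14 = -4 + 7/2 = -½)
F = -5246/3 (F = (-122*129)/9 = (⅑)*(-15738) = -5246/3 ≈ -1748.7)
O(b, n) = -2*√(10 + n)
(o(-83) - 43104)/(F + O(-23, 4)) = (-½ - 43104)/(-5246/3 - 2*√(10 + 4)) = -86209/(2*(-5246/3 - 2*√14))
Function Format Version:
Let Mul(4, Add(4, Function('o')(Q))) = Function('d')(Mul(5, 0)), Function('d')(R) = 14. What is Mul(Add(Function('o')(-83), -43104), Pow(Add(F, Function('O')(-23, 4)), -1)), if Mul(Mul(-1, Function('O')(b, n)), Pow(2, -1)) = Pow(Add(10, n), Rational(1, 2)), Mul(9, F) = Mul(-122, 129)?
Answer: Add(Rational(678378621, 27520012), Mul(Rational(-775881, 27520012), Pow(14, Rational(1, 2)))) ≈ 24.545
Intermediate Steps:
Function('o')(Q) = Rational(-1, 2) (Function('o')(Q) = Add(-4, Mul(Rational(1, 4), 14)) = Add(-4, Rational(7, 2)) = Rational(-1, 2))
F = Rational(-5246, 3) (F = Mul(Rational(1, 9), Mul(-122, 129)) = Mul(Rational(1, 9), -15738) = Rational(-5246, 3) ≈ -1748.7)
Function('O')(b, n) = Mul(-2, Pow(Add(10, n), Rational(1, 2)))
Mul(Add(Function('o')(-83), -43104), Pow(Add(F, Function('O')(-23, 4)), -1)) = Mul(Add(Rational(-1, 2), -43104), Pow(Add(Rational(-5246, 3), Mul(-2, Pow(Add(10, 4), Rational(1, 2)))), -1)) = Mul(Rational(-86209, 2), Pow(Add(Rational(-5246, 3), Mul(-2, Pow(14, Rational(1, 2)))), -1))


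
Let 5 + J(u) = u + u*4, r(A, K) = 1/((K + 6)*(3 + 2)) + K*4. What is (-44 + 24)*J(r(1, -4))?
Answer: 1690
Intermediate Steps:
r(A, K) = 1/(30 + 5*K) + 4*K (r(A, K) = 1/((6 + K)*5) + 4*K = 1/(30 + 5*K) + 4*K)
J(u) = -5 + 5*u (J(u) = -5 + (u + u*4) = -5 + (u + 4*u) = -5 + 5*u)
(-44 + 24)*J(r(1, -4)) = (-44 + 24)*(-5 + 5*((1 + 20*(-4)² + 120*(-4))/(5*(6 - 4)))) = -20*(-5 + 5*((⅕)*(1 + 20*16 - 480)/2)) = -20*(-5 + 5*((⅕)*(½)*(1 + 320 - 480))) = -20*(-5 + 5*((⅕)*(½)*(-159))) = -20*(-5 + 5*(-159/10)) = -20*(-5 - 159/2) = -20*(-169/2) = 1690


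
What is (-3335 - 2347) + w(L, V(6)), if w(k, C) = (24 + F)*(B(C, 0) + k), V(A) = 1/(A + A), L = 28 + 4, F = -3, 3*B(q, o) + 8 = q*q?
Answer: -729497/144 ≈ -5066.0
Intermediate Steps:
B(q, o) = -8/3 + q²/3 (B(q, o) = -8/3 + (q*q)/3 = -8/3 + q²/3)
L = 32
V(A) = 1/(2*A)
w(k, C) = -56 + 7*C² + 21*k (w(k, C) = (24 - 3)*((-8/3 + C²/3) + k) = 21*(-8/3 + k + C²/3) = -56 + 7*C² + 21*k)
(-3335 - 2347) + w(L, V(6)) = (-3335 - 2347) + (-56 + 7*((½)/6)² + 21*32) = -5682 + (-56 + 7*((½)*(⅙))² + 672) = -5682 + (-56 + 7*(1/12)² + 672) = -5682 + (-56 + 7*(1/144) + 672) = -5682 + (-56 + 7/144 + 672) = -5682 + 88711/144 = -729497/144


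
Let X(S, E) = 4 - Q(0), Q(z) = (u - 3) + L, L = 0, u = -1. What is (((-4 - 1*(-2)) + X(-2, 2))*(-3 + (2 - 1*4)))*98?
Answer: -2940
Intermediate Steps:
Q(z) = -4 (Q(z) = (-1 - 3) + 0 = -4 + 0 = -4)
X(S, E) = 8 (X(S, E) = 4 - 1*(-4) = 4 + 4 = 8)
(((-4 - 1*(-2)) + X(-2, 2))*(-3 + (2 - 1*4)))*98 = (((-4 - 1*(-2)) + 8)*(-3 + (2 - 1*4)))*98 = (((-4 + 2) + 8)*(-3 + (2 - 4)))*98 = ((-2 + 8)*(-3 - 2))*98 = (6*(-5))*98 = -30*98 = -2940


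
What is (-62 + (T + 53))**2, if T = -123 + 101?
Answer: 961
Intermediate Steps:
T = -22
(-62 + (T + 53))**2 = (-62 + (-22 + 53))**2 = (-62 + 31)**2 = (-31)**2 = 961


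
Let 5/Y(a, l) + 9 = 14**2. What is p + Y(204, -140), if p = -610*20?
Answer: -2281395/187 ≈ -12200.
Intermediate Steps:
p = -12200
Y(a, l) = 5/187 (Y(a, l) = 5/(-9 + 14**2) = 5/(-9 + 196) = 5/187)
p + Y(204, -140) = -12200 + 5/187 = -2281395/187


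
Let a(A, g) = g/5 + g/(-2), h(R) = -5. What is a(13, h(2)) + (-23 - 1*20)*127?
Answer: -10919/2 ≈ -5459.5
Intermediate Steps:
a(A, g) = -3*g/10 (a(A, g) = g*(⅕) + g*(-½) = g/5 - g/2 = -3*g/10)
a(13, h(2)) + (-23 - 1*20)*127 = -3/10*(-5) + (-23 - 1*20)*127 = 3/2 + (-23 - 20)*127 = 3/2 - 43*127 = 3/2 - 5461 = -10919/2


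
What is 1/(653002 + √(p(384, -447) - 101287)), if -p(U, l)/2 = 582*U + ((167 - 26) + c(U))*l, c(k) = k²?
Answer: 653002/426280208549 - √131403455/426280208549 ≈ 1.5050e-6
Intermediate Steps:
p(U, l) = -1164*U - 2*l*(141 + U²) (p(U, l) = -2*(582*U + ((167 - 26) + U²)*l) = -2*(582*U + (141 + U²)*l) = -2*(582*U + l*(141 + U²)) = -1164*U - 2*l*(141 + U²))
1/(653002 + √(p(384, -447) - 101287)) = 1/(653002 + √((-1164*384 - 282*(-447) - 2*(-447)*384²) - 101287)) = 1/(653002 + √((-446976 + 126054 - 2*(-447)*147456) - 101287)) = 1/(653002 + √((-446976 + 126054 + 131825664) - 101287)) = 1/(653002 + √(131504742 - 101287)) = 1/(653002 + √131403455)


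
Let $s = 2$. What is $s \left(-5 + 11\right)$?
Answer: $12$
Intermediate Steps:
$s \left(-5 + 11\right) = 2 \left(-5 + 11\right) = 2 \cdot 6 = 12$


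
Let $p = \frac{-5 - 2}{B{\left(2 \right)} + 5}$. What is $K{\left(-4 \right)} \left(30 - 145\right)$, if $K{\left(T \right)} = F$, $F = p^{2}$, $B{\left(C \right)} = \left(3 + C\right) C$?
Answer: $- \frac{1127}{45} \approx -25.044$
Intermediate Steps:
$B{\left(C \right)} = C \left(3 + C\right)$
$p = - \frac{7}{15}$ ($p = \frac{-5 - 2}{2 \left(3 + 2\right) + 5} = - \frac{7}{2 \cdot 5 + 5} = - \frac{7}{10 + 5} = - \frac{7}{15} \approx -0.46667$)
$F = \frac{49}{225}$ ($F = \left(- \frac{7}{15}\right)^{2} = \frac{49}{225} \approx 0.21778$)
$K{\left(T \right)} = \frac{49}{225}$
$K{\left(-4 \right)} \left(30 - 145\right) = \frac{49 \left(30 - 145\right)}{225} = \frac{49}{225} \left(-115\right) = - \frac{1127}{45}$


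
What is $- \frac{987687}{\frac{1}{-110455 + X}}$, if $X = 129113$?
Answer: $-18428264046$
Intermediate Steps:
$- \frac{987687}{\frac{1}{-110455 + X}} = - \frac{987687}{\frac{1}{-110455 + 129113}} = - \frac{987687}{\frac{1}{18658}} = - 987687 \frac{1}{\frac{1}{18658}} = \left(-987687\right) 18658 = -18428264046$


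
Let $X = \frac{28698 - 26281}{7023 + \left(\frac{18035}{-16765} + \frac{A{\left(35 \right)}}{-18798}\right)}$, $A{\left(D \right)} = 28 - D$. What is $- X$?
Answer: $- \frac{152342770398}{442589760047} \approx -0.34421$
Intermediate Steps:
$X = \frac{152342770398}{442589760047}$ ($X = \frac{28698 - 26281}{7023 + \left(\frac{18035}{-16765} + \frac{28 - 35}{-18798}\right)} = \frac{2417}{7023 + \left(18035 \left(- \frac{1}{16765}\right) + \left(28 - 35\right) \left(- \frac{1}{18798}\right)\right)} = \frac{2417}{7023 - \frac{67780915}{63029694}} = \frac{2417}{\frac{442589760047}{63029694}} = 2417 \cdot \frac{63029694}{442589760047} = \frac{152342770398}{442589760047} \approx 0.34421$)
$- X = \left(-1\right) \frac{152342770398}{442589760047} = - \frac{152342770398}{442589760047}$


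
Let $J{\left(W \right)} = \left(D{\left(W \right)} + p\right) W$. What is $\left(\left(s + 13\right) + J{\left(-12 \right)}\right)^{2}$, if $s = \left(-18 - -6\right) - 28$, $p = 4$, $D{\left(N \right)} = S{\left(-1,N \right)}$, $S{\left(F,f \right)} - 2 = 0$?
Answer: $9801$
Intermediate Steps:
$S{\left(F,f \right)} = 2$ ($S{\left(F,f \right)} = 2 + 0 = 2$)
$D{\left(N \right)} = 2$
$J{\left(W \right)} = 6 W$ ($J{\left(W \right)} = \left(2 + 4\right) W = 6 W$)
$s = -40$ ($s = \left(-18 + 6\right) - 28 = -12 - 28 = -40$)
$\left(\left(s + 13\right) + J{\left(-12 \right)}\right)^{2} = \left(\left(-40 + 13\right) + 6 \left(-12\right)\right)^{2} = \left(-27 - 72\right)^{2} = \left(-99\right)^{2} = 9801$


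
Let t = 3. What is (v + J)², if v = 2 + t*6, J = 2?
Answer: 484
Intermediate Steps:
v = 20 (v = 2 + 3*6 = 2 + 18 = 20)
(v + J)² = (20 + 2)² = 22² = 484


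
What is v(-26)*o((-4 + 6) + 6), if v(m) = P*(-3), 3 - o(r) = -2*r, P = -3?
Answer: 171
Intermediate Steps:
o(r) = 3 + 2*r (o(r) = 3 - (-2)*r = 3 + 2*r)
v(m) = 9 (v(m) = -3*(-3) = 9)
v(-26)*o((-4 + 6) + 6) = 9*(3 + 2*((-4 + 6) + 6)) = 9*(3 + 2*(2 + 6)) = 9*(3 + 2*8) = 9*(3 + 16) = 9*19 = 171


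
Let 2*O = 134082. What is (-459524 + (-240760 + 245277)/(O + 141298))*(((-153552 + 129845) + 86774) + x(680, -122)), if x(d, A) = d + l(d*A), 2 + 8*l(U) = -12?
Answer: -24411056361788739/833356 ≈ -2.9292e+10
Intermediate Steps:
O = 67041 (O = (1/2)*134082 = 67041)
l(U) = -7/4 (l(U) = -1/4 + (1/8)*(-12) = -1/4 - 3/2 = -7/4)
x(d, A) = -7/4 + d (x(d, A) = d - 7/4 = -7/4 + d)
(-459524 + (-240760 + 245277)/(O + 141298))*(((-153552 + 129845) + 86774) + x(680, -122)) = (-459524 + (-240760 + 245277)/(67041 + 141298))*(((-153552 + 129845) + 86774) + (-7/4 + 680)) = (-459524 + 4517/208339)*((-23707 + 86774) + 2713/4) = (-459524 + 4517*(1/208339))*(63067 + 2713/4) = (-459524 + 4517/208339)*(254981/4) = -95736766119/208339*254981/4 = -24411056361788739/833356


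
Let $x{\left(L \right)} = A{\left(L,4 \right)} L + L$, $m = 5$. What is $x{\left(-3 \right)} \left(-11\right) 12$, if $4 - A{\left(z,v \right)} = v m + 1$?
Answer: $-6336$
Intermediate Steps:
$A{\left(z,v \right)} = 3 - 5 v$ ($A{\left(z,v \right)} = 4 - \left(v 5 + 1\right) = 4 - \left(5 v + 1\right) = 4 - \left(1 + 5 v\right) = 3 - 5 v$)
$x{\left(L \right)} = - 16 L$ ($x{\left(L \right)} = \left(3 - 20\right) L + L = - 17 L + L = - 16 L$)
$x{\left(-3 \right)} \left(-11\right) 12 = \left(-16\right) \left(-3\right) \left(-11\right) 12 = 48 \left(-11\right) 12 = \left(-528\right) 12 = -6336$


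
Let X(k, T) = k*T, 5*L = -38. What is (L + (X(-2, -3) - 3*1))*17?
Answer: -391/5 ≈ -78.200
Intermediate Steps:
L = -38/5 (L = (⅕)*(-38) = -38/5 ≈ -7.6000)
X(k, T) = T*k
(L + (X(-2, -3) - 3*1))*17 = (-38/5 + (-3*(-2) - 3*1))*17 = (-38/5 + (6 - 3))*17 = (-38/5 + 3)*17 = -23/5*17 = -391/5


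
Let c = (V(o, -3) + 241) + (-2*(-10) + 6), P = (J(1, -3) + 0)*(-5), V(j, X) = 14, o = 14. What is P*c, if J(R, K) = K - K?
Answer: 0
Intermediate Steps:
J(R, K) = 0
P = 0 (P = (0 + 0)*(-5) = 0*(-5) = 0)
c = 281 (c = (14 + 241) + (-2*(-10) + 6) = 255 + (20 + 6) = 255 + 26 = 281)
P*c = 0*281 = 0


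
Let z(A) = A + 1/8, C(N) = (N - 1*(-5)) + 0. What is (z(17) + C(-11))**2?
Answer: 7921/64 ≈ 123.77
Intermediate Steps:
C(N) = 5 + N (C(N) = (N + 5) + 0 = (5 + N) + 0 = 5 + N)
z(A) = 1/8 + A (z(A) = A + 1/8 = 1/8 + A)
(z(17) + C(-11))**2 = ((1/8 + 17) + (5 - 11))**2 = (137/8 - 6)**2 = (89/8)**2 = 7921/64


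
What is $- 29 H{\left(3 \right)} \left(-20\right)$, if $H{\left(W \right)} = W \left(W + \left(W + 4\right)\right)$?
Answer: $17400$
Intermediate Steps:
$H{\left(W \right)} = W \left(4 + 2 W\right)$ ($H{\left(W \right)} = W \left(W + \left(4 + W\right)\right) = W \left(4 + 2 W\right)$)
$- 29 H{\left(3 \right)} \left(-20\right) = - 29 \cdot 2 \cdot 3 \left(2 + 3\right) \left(-20\right) = - 29 \cdot 2 \cdot 3 \cdot 5 \left(-20\right) = \left(-29\right) 30 \left(-20\right) = \left(-870\right) \left(-20\right) = 17400$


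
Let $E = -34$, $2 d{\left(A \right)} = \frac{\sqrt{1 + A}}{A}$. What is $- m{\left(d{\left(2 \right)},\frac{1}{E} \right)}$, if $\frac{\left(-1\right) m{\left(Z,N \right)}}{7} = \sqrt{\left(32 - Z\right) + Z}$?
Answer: $28 \sqrt{2} \approx 39.598$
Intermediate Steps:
$d{\left(A \right)} = \frac{\sqrt{1 + A}}{2 A}$ ($d{\left(A \right)} = \frac{\sqrt{1 + A} \frac{1}{A}}{2} = \frac{\frac{1}{A} \sqrt{1 + A}}{2} = \frac{\sqrt{1 + A}}{2 A}$)
$m{\left(Z,N \right)} = - 28 \sqrt{2}$ ($m{\left(Z,N \right)} = - 7 \sqrt{\left(32 - Z\right) + Z} = - 7 \sqrt{32} = - 7 \cdot 4 \sqrt{2} = - 28 \sqrt{2}$)
$- m{\left(d{\left(2 \right)},\frac{1}{E} \right)} = - \left(-28\right) \sqrt{2} = 28 \sqrt{2}$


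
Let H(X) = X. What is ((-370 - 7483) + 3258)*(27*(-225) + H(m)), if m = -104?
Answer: 28392505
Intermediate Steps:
((-370 - 7483) + 3258)*(27*(-225) + H(m)) = ((-370 - 7483) + 3258)*(27*(-225) - 104) = (-7853 + 3258)*(-6075 - 104) = -4595*(-6179) = 28392505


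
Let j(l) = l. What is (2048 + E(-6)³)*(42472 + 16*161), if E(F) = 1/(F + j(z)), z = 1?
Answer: 11532242952/125 ≈ 9.2258e+7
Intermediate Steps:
E(F) = 1/(1 + F) (E(F) = 1/(F + 1) = 1/(1 + F))
(2048 + E(-6)³)*(42472 + 16*161) = (2048 + (1/(1 - 6))³)*(42472 + 16*161) = (2048 + (1/(-5))³)*(42472 + 2576) = (2048 + (-⅕)³)*45048 = (2048 - 1/125)*45048 = (255999/125)*45048 = 11532242952/125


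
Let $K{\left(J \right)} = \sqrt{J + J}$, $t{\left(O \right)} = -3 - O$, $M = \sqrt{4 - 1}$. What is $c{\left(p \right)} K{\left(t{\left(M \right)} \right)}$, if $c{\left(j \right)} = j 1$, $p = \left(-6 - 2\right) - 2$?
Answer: $- 10 i \sqrt{6 + 2 \sqrt{3}} \approx - 30.764 i$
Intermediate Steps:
$p = -10$ ($p = -8 - 2 = -10$)
$M = \sqrt{3} \approx 1.732$
$c{\left(j \right)} = j$
$K{\left(J \right)} = \sqrt{2} \sqrt{J}$ ($K{\left(J \right)} = \sqrt{2 J} = \sqrt{2} \sqrt{J}$)
$c{\left(p \right)} K{\left(t{\left(M \right)} \right)} = - 10 \sqrt{2} \sqrt{-3 - \sqrt{3}}$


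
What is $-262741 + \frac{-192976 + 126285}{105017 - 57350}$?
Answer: $- \frac{12524141938}{47667} \approx -2.6274 \cdot 10^{5}$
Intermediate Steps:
$-262741 + \frac{-192976 + 126285}{105017 - 57350} = -262741 - \frac{66691}{47667} = - \frac{12524141938}{47667}$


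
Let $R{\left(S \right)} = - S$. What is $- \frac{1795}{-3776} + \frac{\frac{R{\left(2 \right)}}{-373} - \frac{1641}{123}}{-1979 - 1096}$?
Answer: $\frac{28393912183}{59190027200} \approx 0.47971$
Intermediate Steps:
$- \frac{1795}{-3776} + \frac{\frac{R{\left(2 \right)}}{-373} - \frac{1641}{123}}{-1979 - 1096} = - \frac{1795}{-3776} + \frac{\frac{\left(-1\right) 2}{-373} - \frac{1641}{123}}{-1979 - 1096} = \left(-1795\right) \left(- \frac{1}{3776}\right) + \frac{\left(-2\right) \left(- \frac{1}{373}\right) - \frac{547}{41}}{-1979 - 1096} = \frac{1795}{3776} + \frac{\frac{2}{373} - \frac{547}{41}}{-3075} = \frac{1795}{3776} - - \frac{67983}{15675325} = \frac{1795}{3776} + \frac{67983}{15675325} = \frac{28393912183}{59190027200}$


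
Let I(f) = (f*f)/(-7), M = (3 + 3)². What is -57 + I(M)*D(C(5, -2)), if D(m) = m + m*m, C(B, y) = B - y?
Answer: -10425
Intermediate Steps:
M = 36 (M = 6² = 36)
D(m) = m + m²
I(f) = -f²/7 (I(f) = f²*(-⅐) = -f²/7)
-57 + I(M)*D(C(5, -2)) = -57 + (-⅐*36²)*((5 - 1*(-2))*(1 + (5 - 1*(-2)))) = -57 + (-⅐*1296)*((5 + 2)*(1 + (5 + 2))) = -57 - 1296*(1 + 7) = -57 - 1296*8 = -57 - 1296/7*56 = -57 - 10368 = -10425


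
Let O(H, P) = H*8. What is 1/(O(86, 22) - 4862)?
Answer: -1/4174 ≈ -0.00023958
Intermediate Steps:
O(H, P) = 8*H
1/(O(86, 22) - 4862) = 1/(8*86 - 4862) = 1/(688 - 4862) = 1/(-4174) = -1/4174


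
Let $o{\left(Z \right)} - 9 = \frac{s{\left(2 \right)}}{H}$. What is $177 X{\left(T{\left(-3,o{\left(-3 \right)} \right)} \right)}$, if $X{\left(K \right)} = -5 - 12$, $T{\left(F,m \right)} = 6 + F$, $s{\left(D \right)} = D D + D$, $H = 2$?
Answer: $-3009$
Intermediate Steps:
$s{\left(D \right)} = D + D^{2}$ ($s{\left(D \right)} = D^{2} + D = D + D^{2}$)
$o{\left(Z \right)} = 12$ ($o{\left(Z \right)} = 9 + \frac{2 \left(1 + 2\right)}{2} = 9 + 2 \cdot 3 \cdot \frac{1}{2} = 9 + 6 \cdot \frac{1}{2} = 9 + 3 = 12$)
$X{\left(K \right)} = -17$ ($X{\left(K \right)} = -5 - 12 = -17$)
$177 X{\left(T{\left(-3,o{\left(-3 \right)} \right)} \right)} = 177 \left(-17\right) = -3009$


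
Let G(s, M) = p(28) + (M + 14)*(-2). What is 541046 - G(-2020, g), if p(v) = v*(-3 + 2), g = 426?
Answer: 541954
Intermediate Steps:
p(v) = -v (p(v) = v*(-1) = -v)
G(s, M) = -56 - 2*M (G(s, M) = -1*28 + (M + 14)*(-2) = -28 + (14 + M)*(-2) = -28 + (-28 - 2*M) = -56 - 2*M)
541046 - G(-2020, g) = 541046 - (-56 - 2*426) = 541046 - (-56 - 852) = 541046 - 1*(-908) = 541046 + 908 = 541954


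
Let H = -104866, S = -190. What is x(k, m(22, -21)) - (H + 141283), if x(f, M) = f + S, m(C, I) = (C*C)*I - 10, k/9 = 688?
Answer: -30415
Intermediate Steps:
k = 6192 (k = 9*688 = 6192)
m(C, I) = -10 + I*C² (m(C, I) = C²*I - 10 = I*C² - 10 = -10 + I*C²)
x(f, M) = -190 + f (x(f, M) = f - 190 = -190 + f)
x(k, m(22, -21)) - (H + 141283) = (-190 + 6192) - (-104866 + 141283) = 6002 - 1*36417 = 6002 - 36417 = -30415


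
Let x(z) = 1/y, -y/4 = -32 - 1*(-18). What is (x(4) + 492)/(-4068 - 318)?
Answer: -27553/245616 ≈ -0.11218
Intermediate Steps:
y = 56 (y = -4*(-32 - 1*(-18)) = -4*(-32 + 18) = -4*(-14) = 56)
x(z) = 1/56
(x(4) + 492)/(-4068 - 318) = (1/56 + 492)/(-4068 - 318) = (27553/56)/(-4386) = (27553/56)*(-1/4386) = -27553/245616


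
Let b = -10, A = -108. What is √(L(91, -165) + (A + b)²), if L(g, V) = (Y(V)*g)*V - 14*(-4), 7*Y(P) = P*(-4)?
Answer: 2*I*√350430 ≈ 1183.9*I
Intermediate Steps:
Y(P) = -4*P/7 (Y(P) = (P*(-4))/7 = (-4*P)/7 = -4*P/7)
L(g, V) = 56 - 4*g*V²/7 (L(g, V) = ((-4*V/7)*g)*V - 14*(-4) = (-4*V*g/7)*V + 56 = -4*g*V²/7 + 56 = 56 - 4*g*V²/7)
√(L(91, -165) + (A + b)²) = √((56 - 4/7*91*(-165)²) + (-108 - 10)²) = √((56 - 4/7*91*27225) + (-118)²) = √((56 - 1415700) + 13924) = √(-1415644 + 13924) = √(-1401720) = 2*I*√350430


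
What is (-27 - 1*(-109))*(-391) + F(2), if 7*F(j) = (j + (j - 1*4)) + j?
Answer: -224432/7 ≈ -32062.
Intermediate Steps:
F(j) = -4/7 + 3*j/7 (F(j) = ((j + (j - 1*4)) + j)/7 = ((j + (j - 4)) + j)/7 = ((j + (-4 + j)) + j)/7 = ((-4 + 2*j) + j)/7 = (-4 + 3*j)/7 = -4/7 + 3*j/7)
(-27 - 1*(-109))*(-391) + F(2) = (-27 - 1*(-109))*(-391) + (-4/7 + (3/7)*2) = (-27 + 109)*(-391) + (-4/7 + 6/7) = 82*(-391) + 2/7 = -32062 + 2/7 = -224432/7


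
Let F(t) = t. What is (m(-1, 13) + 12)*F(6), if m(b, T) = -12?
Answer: 0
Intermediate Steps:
(m(-1, 13) + 12)*F(6) = (-12 + 12)*6 = 0*6 = 0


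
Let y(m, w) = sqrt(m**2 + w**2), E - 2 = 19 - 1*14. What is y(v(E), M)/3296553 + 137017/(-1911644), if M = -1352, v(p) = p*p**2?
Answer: -137017/1911644 + sqrt(1945553)/3296553 ≈ -0.071252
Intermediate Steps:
E = 7 (E = 2 + (19 - 1*14) = 2 + (19 - 14) = 2 + 5 = 7)
v(p) = p**3
y(v(E), M)/3296553 + 137017/(-1911644) = sqrt((7**3)**2 + (-1352)**2)/3296553 + 137017/(-1911644) = sqrt(343**2 + 1827904)*(1/3296553) + 137017*(-1/1911644) = sqrt(117649 + 1827904)*(1/3296553) - 137017/1911644 = sqrt(1945553)*(1/3296553) - 137017/1911644 = sqrt(1945553)/3296553 - 137017/1911644 = -137017/1911644 + sqrt(1945553)/3296553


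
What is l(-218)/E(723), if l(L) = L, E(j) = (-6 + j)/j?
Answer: -52538/239 ≈ -219.82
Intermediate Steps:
l(-218)/E(723) = -218*723/(-6 + 723) = -218/((1/723)*717) = -218/239/241 = -218*241/239 = -52538/239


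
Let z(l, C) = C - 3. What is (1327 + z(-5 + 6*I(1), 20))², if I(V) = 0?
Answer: 1806336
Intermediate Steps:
z(l, C) = -3 + C
(1327 + z(-5 + 6*I(1), 20))² = (1327 + (-3 + 20))² = (1327 + 17)² = 1344² = 1806336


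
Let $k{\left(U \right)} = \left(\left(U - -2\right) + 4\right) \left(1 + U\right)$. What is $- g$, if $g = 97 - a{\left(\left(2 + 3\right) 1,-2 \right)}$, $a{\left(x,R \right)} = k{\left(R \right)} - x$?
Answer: $-106$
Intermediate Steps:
$k{\left(U \right)} = \left(1 + U\right) \left(6 + U\right)$ ($k{\left(U \right)} = \left(\left(U + 2\right) + 4\right) \left(1 + U\right) = \left(\left(2 + U\right) + 4\right) \left(1 + U\right) = \left(6 + U\right) \left(1 + U\right) = \left(1 + U\right) \left(6 + U\right)$)
$a{\left(x,R \right)} = 6 + R^{2} - x + 7 R$ ($a{\left(x,R \right)} = \left(6 + R^{2} + 7 R\right) - x = 6 + R^{2} - x + 7 R$)
$g = 106$ ($g = 97 - \left(6 + \left(-2\right)^{2} - \left(2 + 3\right) 1 + 7 \left(-2\right)\right) = 97 - \left(6 + 4 - 5 \cdot 1 - 14\right) = 97 - \left(6 + 4 - 5 - 14\right) = 97 - -9 = 97 + 9 = 106$)
$- g = \left(-1\right) 106 = -106$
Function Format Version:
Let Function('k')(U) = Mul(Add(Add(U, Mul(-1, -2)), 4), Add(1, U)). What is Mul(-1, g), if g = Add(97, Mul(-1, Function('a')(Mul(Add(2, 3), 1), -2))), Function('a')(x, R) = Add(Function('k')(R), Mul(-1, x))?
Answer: -106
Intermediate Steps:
Function('k')(U) = Mul(Add(1, U), Add(6, U)) (Function('k')(U) = Mul(Add(Add(U, 2), 4), Add(1, U)) = Mul(Add(Add(2, U), 4), Add(1, U)) = Mul(Add(6, U), Add(1, U)) = Mul(Add(1, U), Add(6, U)))
Function('a')(x, R) = Add(6, Pow(R, 2), Mul(-1, x), Mul(7, R)) (Function('a')(x, R) = Add(Add(6, Pow(R, 2), Mul(7, R)), Mul(-1, x)) = Add(6, Pow(R, 2), Mul(-1, x), Mul(7, R)))
g = 106 (g = Add(97, Mul(-1, Add(6, Pow(-2, 2), Mul(-1, Mul(Add(2, 3), 1)), Mul(7, -2)))) = Add(97, Mul(-1, Add(6, 4, Mul(-1, Mul(5, 1)), -14))) = Add(97, Mul(-1, Add(6, 4, Mul(-1, 5), -14))) = Add(97, Mul(-1, Add(6, 4, -5, -14))) = Add(97, Mul(-1, -9)) = Add(97, 9) = 106)
Mul(-1, g) = Mul(-1, 106) = -106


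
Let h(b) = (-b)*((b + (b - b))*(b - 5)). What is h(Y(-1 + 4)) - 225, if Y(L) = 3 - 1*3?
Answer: -225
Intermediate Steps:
Y(L) = 0 (Y(L) = 3 - 3 = 0)
h(b) = -b**2*(-5 + b) (h(b) = (-b)*((b + 0)*(-5 + b)) = (-b)*(b*(-5 + b)) = -b**2*(-5 + b))
h(Y(-1 + 4)) - 225 = 0**2*(5 - 1*0) - 225 = 0*(5 + 0) - 225 = 0*5 - 225 = 0 - 225 = -225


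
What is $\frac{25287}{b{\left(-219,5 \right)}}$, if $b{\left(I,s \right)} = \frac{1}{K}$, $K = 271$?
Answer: $6852777$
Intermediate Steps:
$b{\left(I,s \right)} = \frac{1}{271}$
$\frac{25287}{b{\left(-219,5 \right)}} = 25287 \frac{1}{\frac{1}{271}} = 25287 \cdot 271 = 6852777$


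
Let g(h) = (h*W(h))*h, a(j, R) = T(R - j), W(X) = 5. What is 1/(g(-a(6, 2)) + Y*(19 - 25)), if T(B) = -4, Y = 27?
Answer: -1/82 ≈ -0.012195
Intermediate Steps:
a(j, R) = -4
g(h) = 5*h**2 (g(h) = (h*5)*h = (5*h)*h = 5*h**2)
1/(g(-a(6, 2)) + Y*(19 - 25)) = 1/(5*(-1*(-4))**2 + 27*(19 - 25)) = 1/(5*4**2 + 27*(-6)) = 1/(5*16 - 162) = 1/(80 - 162) = 1/(-82) = -1/82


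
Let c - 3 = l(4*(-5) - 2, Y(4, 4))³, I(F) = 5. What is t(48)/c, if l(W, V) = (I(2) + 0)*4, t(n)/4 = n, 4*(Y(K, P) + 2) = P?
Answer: 192/8003 ≈ 0.023991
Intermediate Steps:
Y(K, P) = -2 + P/4
t(n) = 4*n
l(W, V) = 20 (l(W, V) = (5 + 0)*4 = 5*4 = 20)
c = 8003 (c = 3 + 20³ = 3 + 8000 = 8003)
t(48)/c = (4*48)/8003 = 192*(1/8003) = 192/8003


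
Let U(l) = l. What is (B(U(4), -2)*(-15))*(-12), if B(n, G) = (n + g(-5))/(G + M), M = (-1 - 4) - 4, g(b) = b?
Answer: 180/11 ≈ 16.364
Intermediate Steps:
M = -9 (M = -5 - 4 = -9)
B(n, G) = (-5 + n)/(-9 + G) (B(n, G) = (n - 5)/(G - 9) = (-5 + n)/(-9 + G))
(B(U(4), -2)*(-15))*(-12) = (((-5 + 4)/(-9 - 2))*(-15))*(-12) = ((-1/(-11))*(-15))*(-12) = (-1/11*(-1)*(-15))*(-12) = ((1/11)*(-15))*(-12) = -15/11*(-12) = 180/11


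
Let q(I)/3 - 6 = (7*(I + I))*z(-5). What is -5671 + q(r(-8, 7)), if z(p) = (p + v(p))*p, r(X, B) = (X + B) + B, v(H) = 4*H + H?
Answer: 32147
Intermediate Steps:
v(H) = 5*H
r(X, B) = X + 2*B (r(X, B) = (B + X) + B = X + 2*B)
z(p) = 6*p² (z(p) = (p + 5*p)*p = (6*p)*p = 6*p²)
q(I) = 18 + 6300*I (q(I) = 18 + 3*((7*(I + I))*(6*(-5)²)) = 18 + 3*((7*(2*I))*(6*25)) = 18 + 3*((14*I)*150) = 18 + 3*(2100*I) = 18 + 6300*I)
-5671 + q(r(-8, 7)) = -5671 + (18 + 6300*(-8 + 2*7)) = -5671 + (18 + 6300*(-8 + 14)) = -5671 + (18 + 6300*6) = -5671 + (18 + 37800) = -5671 + 37818 = 32147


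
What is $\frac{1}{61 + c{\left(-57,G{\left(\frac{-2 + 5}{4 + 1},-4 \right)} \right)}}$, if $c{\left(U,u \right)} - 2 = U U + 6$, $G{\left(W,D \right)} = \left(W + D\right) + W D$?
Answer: $\frac{1}{3318} \approx 0.00030139$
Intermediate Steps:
$G{\left(W,D \right)} = D + W + D W$ ($G{\left(W,D \right)} = \left(D + W\right) + D W = D + W + D W$)
$c{\left(U,u \right)} = 8 + U^{2}$ ($c{\left(U,u \right)} = 2 + \left(U U + 6\right) = 2 + \left(U^{2} + 6\right) = 2 + \left(6 + U^{2}\right) = 8 + U^{2}$)
$\frac{1}{61 + c{\left(-57,G{\left(\frac{-2 + 5}{4 + 1},-4 \right)} \right)}} = \frac{1}{61 + \left(8 + \left(-57\right)^{2}\right)} = \frac{1}{61 + \left(8 + 3249\right)} = \frac{1}{61 + 3257} = \frac{1}{3318}$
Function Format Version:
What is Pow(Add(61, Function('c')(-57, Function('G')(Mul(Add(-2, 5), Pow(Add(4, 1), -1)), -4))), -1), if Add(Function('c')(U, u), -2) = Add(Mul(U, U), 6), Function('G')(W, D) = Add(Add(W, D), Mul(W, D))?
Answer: Rational(1, 3318) ≈ 0.00030139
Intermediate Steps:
Function('G')(W, D) = Add(D, W, Mul(D, W)) (Function('G')(W, D) = Add(Add(D, W), Mul(D, W)) = Add(D, W, Mul(D, W)))
Function('c')(U, u) = Add(8, Pow(U, 2)) (Function('c')(U, u) = Add(2, Add(Mul(U, U), 6)) = Add(2, Add(Pow(U, 2), 6)) = Add(2, Add(6, Pow(U, 2))) = Add(8, Pow(U, 2)))
Pow(Add(61, Function('c')(-57, Function('G')(Mul(Add(-2, 5), Pow(Add(4, 1), -1)), -4))), -1) = Pow(Add(61, Add(8, Pow(-57, 2))), -1) = Pow(Add(61, Add(8, 3249)), -1) = Pow(Add(61, 3257), -1) = Pow(3318, -1) = Rational(1, 3318)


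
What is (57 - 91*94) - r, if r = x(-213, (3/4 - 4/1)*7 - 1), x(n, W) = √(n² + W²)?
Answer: -8497 - √734929/4 ≈ -8711.3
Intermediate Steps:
x(n, W) = √(W² + n²)
r = √734929/4 (r = √(((3/4 - 4/1)*7 - 1)² + (-213)²) = √(((3*(¼) - 4*1)*7 - 1)² + 45369) = √(((¾ - 4)*7 - 1)² + 45369) = √((-13/4*7 - 1)² + 45369) = √((-91/4 - 1)² + 45369) = √((-95/4)² + 45369) = √(9025/16 + 45369) = √(734929/16) = √734929/4 ≈ 214.32)
(57 - 91*94) - r = (57 - 91*94) - √734929/4 = (57 - 8554) - √734929/4 = -8497 - √734929/4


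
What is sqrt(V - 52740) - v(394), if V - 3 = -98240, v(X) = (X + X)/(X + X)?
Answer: -1 + I*sqrt(150977) ≈ -1.0 + 388.56*I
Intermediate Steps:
v(X) = 1 (v(X) = (2*X)/((2*X)) = (2*X)*(1/(2*X)) = 1)
V = -98237 (V = 3 - 98240 = -98237)
sqrt(V - 52740) - v(394) = sqrt(-98237 - 52740) - 1*1 = sqrt(-150977) - 1 = I*sqrt(150977) - 1 = -1 + I*sqrt(150977)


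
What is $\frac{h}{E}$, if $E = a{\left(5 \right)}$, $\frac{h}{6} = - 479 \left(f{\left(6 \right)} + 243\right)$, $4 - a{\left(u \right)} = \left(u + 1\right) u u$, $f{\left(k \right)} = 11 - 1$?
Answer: $\frac{363561}{73} \approx 4980.3$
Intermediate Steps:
$f{\left(k \right)} = 10$ ($f{\left(k \right)} = 11 - 1 = 10$)
$a{\left(u \right)} = 4 - u^{2} \left(1 + u\right)$ ($a{\left(u \right)} = 4 - \left(u + 1\right) u u = 4 - \left(1 + u\right) u u = 4 - u \left(1 + u\right) u = 4 - u^{2} \left(1 + u\right)$)
$h = -727122$ ($h = 6 \left(- 479 \left(10 + 243\right)\right) = 6 \left(\left(-479\right) 253\right) = 6 \left(-121187\right) = -727122$)
$E = -146$ ($E = 4 - 5^{2} - 5^{3} = 4 - 25 - 125 = -146$)
$\frac{h}{E} = - \frac{727122}{-146} = \left(-727122\right) \left(- \frac{1}{146}\right) = \frac{363561}{73}$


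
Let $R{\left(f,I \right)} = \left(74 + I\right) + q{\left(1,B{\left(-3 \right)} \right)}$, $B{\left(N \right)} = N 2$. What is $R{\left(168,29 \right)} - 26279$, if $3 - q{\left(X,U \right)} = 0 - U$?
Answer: $-26179$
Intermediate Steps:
$B{\left(N \right)} = 2 N$
$q{\left(X,U \right)} = 3 + U$ ($q{\left(X,U \right)} = 3 - \left(0 - U\right) = 3 - - U = 3 + U$)
$R{\left(f,I \right)} = 71 + I$ ($R{\left(f,I \right)} = \left(74 + I\right) + \left(3 + 2 \left(-3\right)\right) = \left(74 + I\right) + \left(3 - 6\right) = \left(74 + I\right) - 3 = 71 + I$)
$R{\left(168,29 \right)} - 26279 = \left(71 + 29\right) - 26279 = 100 - 26279 = -26179$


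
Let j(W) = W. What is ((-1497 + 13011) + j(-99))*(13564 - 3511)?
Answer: 114754995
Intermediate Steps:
((-1497 + 13011) + j(-99))*(13564 - 3511) = ((-1497 + 13011) - 99)*(13564 - 3511) = (11514 - 99)*10053 = 11415*10053 = 114754995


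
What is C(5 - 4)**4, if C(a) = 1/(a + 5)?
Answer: 1/1296 ≈ 0.00077160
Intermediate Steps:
C(a) = 1/(5 + a)
C(5 - 4)**4 = (1/(5 + (5 - 4)))**4 = (1/(5 + 1))**4 = (1/6)**4 = 1/1296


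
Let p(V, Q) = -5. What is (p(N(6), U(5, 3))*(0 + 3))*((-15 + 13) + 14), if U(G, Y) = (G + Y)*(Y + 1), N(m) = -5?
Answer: -180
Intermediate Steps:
U(G, Y) = (1 + Y)*(G + Y) (U(G, Y) = (G + Y)*(1 + Y) = (1 + Y)*(G + Y))
(p(N(6), U(5, 3))*(0 + 3))*((-15 + 13) + 14) = (-5*(0 + 3))*((-15 + 13) + 14) = (-5*3)*(-2 + 14) = -15*12 = -180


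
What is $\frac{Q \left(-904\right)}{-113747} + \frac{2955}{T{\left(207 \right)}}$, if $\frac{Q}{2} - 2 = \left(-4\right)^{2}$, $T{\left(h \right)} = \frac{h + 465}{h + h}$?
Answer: $\frac{23196089493}{12739664} \approx 1820.8$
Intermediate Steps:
$T{\left(h \right)} = \frac{465 + h}{2 h}$
$Q = 36$ ($Q = 4 + 2 \left(-4\right)^{2} = 4 + 2 \cdot 16 = 4 + 32 = 36$)
$\frac{Q \left(-904\right)}{-113747} + \frac{2955}{T{\left(207 \right)}} = \frac{36 \left(-904\right)}{-113747} + \frac{2955}{\frac{1}{2} \cdot \frac{1}{207} \left(465 + 207\right)} = \left(-32544\right) \left(- \frac{1}{113747}\right) + \frac{2955}{\frac{1}{2} \cdot \frac{1}{207} \cdot 672} = \frac{32544}{113747} + \frac{2955}{\frac{112}{69}} = \frac{32544}{113747} + 2955 \cdot \frac{69}{112} = \frac{32544}{113747} + \frac{203895}{112} = \frac{23196089493}{12739664}$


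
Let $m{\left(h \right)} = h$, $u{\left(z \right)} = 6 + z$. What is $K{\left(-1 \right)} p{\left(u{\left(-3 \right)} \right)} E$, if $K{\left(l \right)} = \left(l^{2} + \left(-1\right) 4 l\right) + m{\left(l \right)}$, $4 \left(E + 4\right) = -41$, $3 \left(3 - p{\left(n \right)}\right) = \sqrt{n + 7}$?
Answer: $-171 + 19 \sqrt{10} \approx -110.92$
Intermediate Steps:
$p{\left(n \right)} = 3 - \frac{\sqrt{7 + n}}{3}$ ($p{\left(n \right)} = 3 - \frac{\sqrt{n + 7}}{3} = 3 - \frac{\sqrt{7 + n}}{3}$)
$E = - \frac{57}{4}$ ($E = -4 + \frac{1}{4} \left(-41\right) = -4 - \frac{41}{4} = - \frac{57}{4} \approx -14.25$)
$K{\left(l \right)} = l^{2} - 3 l$ ($K{\left(l \right)} = \left(l^{2} + \left(-1\right) 4 l\right) + l = \left(l^{2} - 4 l\right) + l = l^{2} - 3 l$)
$K{\left(-1 \right)} p{\left(u{\left(-3 \right)} \right)} E = - (-3 - 1) \left(3 - \frac{\sqrt{7 + \left(6 - 3\right)}}{3}\right) \left(- \frac{57}{4}\right) = \left(-1\right) \left(-4\right) \left(3 - \frac{\sqrt{7 + 3}}{3}\right) \left(- \frac{57}{4}\right) = 4 \left(3 - \frac{\sqrt{10}}{3}\right) \left(- \frac{57}{4}\right) = \left(12 - \frac{4 \sqrt{10}}{3}\right) \left(- \frac{57}{4}\right) = -171 + 19 \sqrt{10}$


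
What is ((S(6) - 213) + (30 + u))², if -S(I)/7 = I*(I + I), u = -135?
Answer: 675684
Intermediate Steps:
S(I) = -14*I² (S(I) = -7*I*(I + I) = -7*I*2*I = -14*I²)
((S(6) - 213) + (30 + u))² = ((-14*6² - 213) + (30 - 135))² = ((-14*36 - 213) - 105)² = ((-504 - 213) - 105)² = (-717 - 105)² = (-822)² = 675684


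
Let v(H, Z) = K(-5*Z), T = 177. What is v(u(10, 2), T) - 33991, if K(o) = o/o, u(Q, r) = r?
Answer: -33990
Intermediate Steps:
K(o) = 1
v(H, Z) = 1
v(u(10, 2), T) - 33991 = 1 - 33991 = -33990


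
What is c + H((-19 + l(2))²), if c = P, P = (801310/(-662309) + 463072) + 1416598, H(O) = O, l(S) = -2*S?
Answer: 1245271918181/662309 ≈ 1.8802e+6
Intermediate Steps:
P = 1244921556720/662309 (P = (801310*(-1/662309) + 463072) + 1416598 = (-801310/662309 + 463072) + 1416598 = 306695951938/662309 + 1416598 = 1244921556720/662309 ≈ 1.8797e+6)
c = 1244921556720/662309 ≈ 1.8797e+6
c + H((-19 + l(2))²) = 1244921556720/662309 + (-19 - 2*2)² = 1244921556720/662309 + (-19 - 4)² = 1244921556720/662309 + (-23)² = 1244921556720/662309 + 529 = 1245271918181/662309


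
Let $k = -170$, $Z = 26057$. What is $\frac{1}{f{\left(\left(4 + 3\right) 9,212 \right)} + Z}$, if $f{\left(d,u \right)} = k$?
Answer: $\frac{1}{25887} \approx 3.8629 \cdot 10^{-5}$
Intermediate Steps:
$f{\left(d,u \right)} = -170$
$\frac{1}{f{\left(\left(4 + 3\right) 9,212 \right)} + Z} = \frac{1}{-170 + 26057} = \frac{1}{25887}$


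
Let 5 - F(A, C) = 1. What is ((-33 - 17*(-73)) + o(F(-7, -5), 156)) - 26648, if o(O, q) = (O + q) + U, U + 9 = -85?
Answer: -25374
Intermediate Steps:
F(A, C) = 4 (F(A, C) = 5 - 1*1 = 5 - 1 = 4)
U = -94 (U = -9 - 85 = -94)
o(O, q) = -94 + O + q (o(O, q) = (O + q) - 94 = -94 + O + q)
((-33 - 17*(-73)) + o(F(-7, -5), 156)) - 26648 = ((-33 - 17*(-73)) + (-94 + 4 + 156)) - 26648 = ((-33 + 1241) + 66) - 26648 = (1208 + 66) - 26648 = 1274 - 26648 = -25374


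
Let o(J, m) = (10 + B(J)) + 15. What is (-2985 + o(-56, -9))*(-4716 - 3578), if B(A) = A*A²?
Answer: 1481109344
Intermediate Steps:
B(A) = A³
o(J, m) = 25 + J³ (o(J, m) = (10 + J³) + 15 = 25 + J³)
(-2985 + o(-56, -9))*(-4716 - 3578) = (-2985 + (25 + (-56)³))*(-4716 - 3578) = (-2985 + (25 - 175616))*(-8294) = (-2985 - 175591)*(-8294) = -178576*(-8294) = 1481109344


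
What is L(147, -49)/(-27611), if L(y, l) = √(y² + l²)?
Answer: -49*√10/27611 ≈ -0.0056119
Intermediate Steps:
L(y, l) = √(l² + y²)
L(147, -49)/(-27611) = √((-49)² + 147²)/(-27611) = √(2401 + 21609)*(-1/27611) = √24010*(-1/27611) = (49*√10)*(-1/27611) = -49*√10/27611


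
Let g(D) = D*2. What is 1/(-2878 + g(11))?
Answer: -1/2856 ≈ -0.00035014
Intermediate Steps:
g(D) = 2*D
1/(-2878 + g(11)) = 1/(-2878 + 2*11) = 1/(-2878 + 22) = 1/(-2856) = -1/2856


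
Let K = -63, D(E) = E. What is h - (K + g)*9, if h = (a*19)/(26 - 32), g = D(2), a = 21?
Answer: 965/2 ≈ 482.50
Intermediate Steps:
g = 2
h = -133/2 (h = (21*19)/(26 - 32) = 399/(-6) = 399*(-⅙) = -133/2 ≈ -66.500)
h - (K + g)*9 = -133/2 - (-63 + 2)*9 = -133/2 - (-61)*9 = -133/2 - 1*(-549) = -133/2 + 549 = 965/2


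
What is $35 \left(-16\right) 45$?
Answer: $-25200$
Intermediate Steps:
$35 \left(-16\right) 45 = \left(-560\right) 45 = -25200$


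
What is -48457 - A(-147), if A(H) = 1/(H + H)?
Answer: -14246357/294 ≈ -48457.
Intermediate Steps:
A(H) = 1/(2*H)
-48457 - A(-147) = -48457 - 1/(2*(-147)) = -48457 - (-1)/(2*147) = -48457 - 1*(-1/294) = -48457 + 1/294 = -14246357/294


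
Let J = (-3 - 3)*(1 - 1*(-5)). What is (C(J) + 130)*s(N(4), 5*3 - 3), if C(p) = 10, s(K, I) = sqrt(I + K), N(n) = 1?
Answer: 140*sqrt(13) ≈ 504.78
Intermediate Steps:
J = -36 (J = -6*(1 + 5) = -6*6 = -36)
(C(J) + 130)*s(N(4), 5*3 - 3) = (10 + 130)*sqrt((5*3 - 3) + 1) = 140*sqrt((15 - 3) + 1) = 140*sqrt(12 + 1) = 140*sqrt(13)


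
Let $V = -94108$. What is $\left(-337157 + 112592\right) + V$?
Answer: $-318673$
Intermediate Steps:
$\left(-337157 + 112592\right) + V = \left(-337157 + 112592\right) - 94108 = -224565 - 94108 = -318673$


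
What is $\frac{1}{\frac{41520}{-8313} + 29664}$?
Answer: $\frac{2771}{82185104} \approx 3.3717 \cdot 10^{-5}$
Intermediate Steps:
$\frac{1}{\frac{41520}{-8313} + 29664} = \frac{1}{41520 \left(- \frac{1}{8313}\right) + 29664} = \frac{1}{- \frac{13840}{2771} + 29664} = \frac{1}{\frac{82185104}{2771}} = \frac{2771}{82185104}$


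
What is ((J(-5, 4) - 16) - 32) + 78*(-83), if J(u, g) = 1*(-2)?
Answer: -6524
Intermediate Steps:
J(u, g) = -2
((J(-5, 4) - 16) - 32) + 78*(-83) = ((-2 - 16) - 32) + 78*(-83) = (-18 - 32) - 6474 = -50 - 6474 = -6524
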